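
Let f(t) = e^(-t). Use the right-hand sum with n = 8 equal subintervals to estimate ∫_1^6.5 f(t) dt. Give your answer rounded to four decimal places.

0.2548

Δt = (6.5 − 1)/8 = 0.6875.
Right endpoints: 1.6875, 2.375, 3.0625, 3.75, 4.4375, 5.125, 5.8125, 6.5.
f(1.6875) ≈ 0.1850, f(2.375) ≈ 0.0930, f(3.0625) ≈ 0.0468, f(3.75) ≈ 0.0235, f(4.4375) ≈ 0.0118, f(5.125) ≈ 0.0059, f(5.8125) ≈ 0.0030, f(6.5) ≈ 0.0015.
Sum = Δt · [f(1.6875) + f(2.375) + f(3.0625) + ...].
Sum ≈ 0.2548.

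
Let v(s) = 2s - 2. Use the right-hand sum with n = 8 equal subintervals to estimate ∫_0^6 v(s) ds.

Δs = (6 − 0)/8 = 0.75.
Right endpoints: 0.75, 1.5, 2.25, 3, 3.75, 4.5, 5.25, 6.
v(0.75) = -0.5, v(1.5) = 1, v(2.25) = 2.5, v(3) = 4, v(3.75) = 5.5, v(4.5) = 7, v(5.25) = 8.5, v(6) = 10.
Sum = Δs · [v(0.75) + v(1.5) + v(2.25) + ...].
Sum = 28.5.

28.5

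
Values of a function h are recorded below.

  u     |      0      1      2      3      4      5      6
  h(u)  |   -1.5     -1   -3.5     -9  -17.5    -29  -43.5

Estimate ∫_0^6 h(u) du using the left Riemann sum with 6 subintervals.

Δu = 1.
Sum = 1·[(-1.5) + (-1) + (-3.5) + (-9) + (-17.5) + (-29)] = -61.5.

-61.5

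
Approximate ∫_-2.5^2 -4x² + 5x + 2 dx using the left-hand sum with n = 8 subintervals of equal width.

-37.93359375

Δx = (2 − (-2.5))/8 = 0.5625.
Left endpoints: -2.5, -1.9375, -1.375, -0.8125, -0.25, 0.3125, 0.875, 1.4375.
f(-2.5) = -35.5, f(-1.9375) = -22.703125, f(-1.375) = -12.4375, f(-0.8125) = -4.703125, f(-0.25) = 0.5, f(0.3125) = 3.171875, f(0.875) = 3.3125, f(1.4375) = 0.921875.
Sum = Δx · [f(-2.5) + f(-1.9375) + f(-1.375) + ...].
Sum = -37.93359375.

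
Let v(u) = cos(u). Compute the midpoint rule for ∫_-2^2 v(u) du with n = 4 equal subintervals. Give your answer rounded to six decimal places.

1.896640

Δu = (2 − (-2))/4 = 1.
Midpoints: -1.5, -0.5, 0.5, 1.5.
v(-1.5) ≈ 0.070737, v(-0.5) ≈ 0.877583, v(0.5) ≈ 0.877583, v(1.5) ≈ 0.070737.
Sum = Δu · [v(-1.5) + v(-0.5) + v(0.5) + v(1.5)].
Sum ≈ 1.896640.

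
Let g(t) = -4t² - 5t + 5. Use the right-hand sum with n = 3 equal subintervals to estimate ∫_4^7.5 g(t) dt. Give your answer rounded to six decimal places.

-667.592593

Δt = (7.5 − 4)/3 = 7/6.
Right endpoints: 31/6, 19/3, 7.5.
g(31/6) = -2297/18, g(19/3) = -1684/9, g(7.5) = -257.5.
Sum = Δt · [g(31/6) + g(19/3) + g(7.5)].
Sum ≈ -667.592593.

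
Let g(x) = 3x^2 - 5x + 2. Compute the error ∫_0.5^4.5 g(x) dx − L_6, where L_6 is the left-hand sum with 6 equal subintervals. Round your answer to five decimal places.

12.44444

Exact integral: ∫_0.5^4.5 g(x) dx = 49.
L_6 ≈ 36.5555556.
Error ≈ 49 − 36.5555556 ≈ 12.44444.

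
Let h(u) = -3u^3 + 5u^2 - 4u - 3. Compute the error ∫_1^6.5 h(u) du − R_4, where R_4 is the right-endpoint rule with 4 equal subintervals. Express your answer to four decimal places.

Exact integral: ∫_1^6.5 h(u) du ≈ -981.005208.
R_4 ≈ -1468.510742.
Error ≈ -981.005208 − (-1468.510742) ≈ 487.5055.

487.5055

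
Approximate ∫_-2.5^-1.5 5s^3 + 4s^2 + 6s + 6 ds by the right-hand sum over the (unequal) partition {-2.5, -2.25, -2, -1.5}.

-23.98828125

Subinterval widths: 0.25, 0.25, 0.5.
Right endpoints: -2.25, -2, -1.5.
f(-2.25) = -44.203125, f(-2) = -30, f(-1.5) = -10.875.
Sum = Σ Δs_i · f(s_i).
Sum = -23.98828125.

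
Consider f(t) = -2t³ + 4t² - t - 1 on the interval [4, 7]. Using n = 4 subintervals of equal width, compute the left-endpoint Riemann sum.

Δt = (7 − 4)/4 = 0.75.
Left endpoints: 4, 4.75, 5.5, 6.25.
f(4) = -69, f(4.75) = -129.84375, f(5.5) = -218.25, f(6.25) = -339.28125.
Sum = Δt · [f(4) + f(4.75) + f(5.5) + f(6.25)].
Sum = -567.28125.

-567.28125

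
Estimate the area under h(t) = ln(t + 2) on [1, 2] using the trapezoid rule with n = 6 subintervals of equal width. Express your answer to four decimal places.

1.2491

Δt = (2 − 1)/6 = 1/6.
h(1) ≈ 1.0986, h(7/6) ≈ 1.1527, h(4/3) ≈ 1.2040, h(1.5) ≈ 1.2528, h(5/3) ≈ 1.2993, h(11/6) ≈ 1.3437, h(2) ≈ 1.3863.
T_6 = (Δt/2)·[h(t_0) + 2h(t_1) + ... + 2h(t_{5}) + h(t_6)].
Sum ≈ 1.2491.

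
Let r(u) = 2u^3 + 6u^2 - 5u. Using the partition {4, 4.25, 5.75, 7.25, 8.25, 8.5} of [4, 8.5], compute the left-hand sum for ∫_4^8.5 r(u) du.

Subinterval widths: 0.25, 1.5, 1.5, 1, 0.25.
Left endpoints: 4, 4.25, 5.75, 7.25, 8.25.
r(4) = 204, r(4.25) = 240.65625, r(5.75) = 549.84375, r(7.25) = 1041.28125, r(8.25) = 1490.15625.
Sum = Σ Δu_i · r(u_i).
Sum = 2650.5703125.

2650.5703125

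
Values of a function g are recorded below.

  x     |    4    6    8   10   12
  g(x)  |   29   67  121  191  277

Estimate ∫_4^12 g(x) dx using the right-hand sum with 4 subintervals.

Δx = 2.
Sum = 2·[67 + 121 + 191 + 277] = 1312.

1312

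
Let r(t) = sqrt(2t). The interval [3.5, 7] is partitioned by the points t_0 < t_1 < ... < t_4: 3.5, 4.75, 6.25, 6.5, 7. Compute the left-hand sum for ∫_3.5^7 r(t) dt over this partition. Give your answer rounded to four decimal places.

10.6172

Subinterval widths: 1.25, 1.5, 0.25, 0.5.
Left endpoints: 3.5, 4.75, 6.25, 6.5.
r(3.5) ≈ 2.6458, r(4.75) ≈ 3.0822, r(6.25) ≈ 3.5355, r(6.5) ≈ 3.6056.
Sum = Σ Δt_i · r(t_i).
Sum ≈ 10.6172.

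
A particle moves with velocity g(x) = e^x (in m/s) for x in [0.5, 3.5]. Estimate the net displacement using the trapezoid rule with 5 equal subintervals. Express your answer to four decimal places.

Δx = (3.5 − 0.5)/5 = 0.6.
g(0.5) ≈ 1.6487, g(1.1) ≈ 3.0042, g(1.7) ≈ 5.4739, g(2.3) ≈ 9.9742, g(2.9) ≈ 18.1741, g(3.5) ≈ 33.1155.
T_5 = (Δx/2)·[g(x_0) + 2g(x_1) + ... + 2g(x_{4}) + g(x_5)].
Sum ≈ 32.4051.

32.4051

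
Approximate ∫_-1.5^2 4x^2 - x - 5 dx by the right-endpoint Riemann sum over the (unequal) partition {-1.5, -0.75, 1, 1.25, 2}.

Subinterval widths: 0.75, 1.75, 0.25, 0.75.
Right endpoints: -0.75, 1, 1.25, 2.
f(-0.75) = -2, f(1) = -2, f(1.25) = 0, f(2) = 9.
Sum = Σ Δx_i · f(x_i).
Sum = 1.75.

1.75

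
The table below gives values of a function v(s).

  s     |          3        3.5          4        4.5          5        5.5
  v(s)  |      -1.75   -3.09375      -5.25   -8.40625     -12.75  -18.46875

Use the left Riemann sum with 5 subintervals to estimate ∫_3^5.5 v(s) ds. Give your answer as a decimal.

-15.625

Δs = 0.5.
Sum = 0.5·[(-1.75) + (-3.09375) + (-5.25) + (-8.40625) + (-12.75)] = -15.625.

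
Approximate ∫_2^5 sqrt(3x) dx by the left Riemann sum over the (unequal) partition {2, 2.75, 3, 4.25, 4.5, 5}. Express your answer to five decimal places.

Subinterval widths: 0.75, 0.25, 1.25, 0.25, 0.5.
Left endpoints: 2, 2.75, 3, 4.25, 4.5.
f(2) ≈ 2.44949, f(2.75) ≈ 2.87228, f(3) ≈ 3.00000, f(4.25) ≈ 3.57071, f(4.5) ≈ 3.67423.
Sum = Σ Δx_i · f(x_i).
Sum ≈ 9.03498.

9.03498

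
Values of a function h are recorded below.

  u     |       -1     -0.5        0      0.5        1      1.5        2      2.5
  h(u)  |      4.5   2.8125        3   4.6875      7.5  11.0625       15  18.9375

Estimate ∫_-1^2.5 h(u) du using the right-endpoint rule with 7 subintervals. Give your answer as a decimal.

Δu = 0.5.
Sum = 0.5·[2.8125 + 3 + 4.6875 + 7.5 + 11.0625 + 15 + 18.9375] = 31.5.

31.5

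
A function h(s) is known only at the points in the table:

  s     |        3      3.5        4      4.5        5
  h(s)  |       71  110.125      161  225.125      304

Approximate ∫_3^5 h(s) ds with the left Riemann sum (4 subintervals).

Δs = 0.5.
Sum = 0.5·[71 + 110.125 + 161 + 225.125] = 283.625.

283.625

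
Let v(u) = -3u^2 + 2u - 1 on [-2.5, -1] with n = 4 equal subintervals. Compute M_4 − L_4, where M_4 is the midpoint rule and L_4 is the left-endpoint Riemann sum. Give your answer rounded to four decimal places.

3.6738

M_4 ≈ -21.322266.
L_4 = -24.99609375.
M_4 − L_4 ≈ 3.6738.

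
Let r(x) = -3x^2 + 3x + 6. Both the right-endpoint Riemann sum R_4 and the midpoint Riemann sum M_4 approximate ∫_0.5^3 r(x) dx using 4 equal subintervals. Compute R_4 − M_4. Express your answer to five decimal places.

R_4 = -5.09765625.
M_4 ≈ 1.4941406.
R_4 − M_4 ≈ -6.59180.

-6.59180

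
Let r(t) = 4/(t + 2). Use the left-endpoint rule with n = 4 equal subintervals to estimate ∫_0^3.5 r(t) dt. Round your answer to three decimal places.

Δt = (3.5 − 0)/4 = 0.875.
Left endpoints: 0, 0.875, 1.75, 2.625.
r(0) = 2, r(0.875) = 32/23, r(1.75) = 16/15, r(2.625) = 32/37.
Sum = Δt · [r(0) + r(0.875) + r(1.75) + r(2.625)].
Sum ≈ 4.657.

4.657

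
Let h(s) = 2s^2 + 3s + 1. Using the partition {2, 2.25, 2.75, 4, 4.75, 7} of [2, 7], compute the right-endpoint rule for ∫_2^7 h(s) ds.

Subinterval widths: 0.25, 0.5, 1.25, 0.75, 2.25.
Right endpoints: 2.25, 2.75, 4, 4.75, 7.
h(2.25) = 17.875, h(2.75) = 24.375, h(4) = 45, h(4.75) = 60.375, h(7) = 120.
Sum = Σ Δs_i · h(s_i).
Sum = 388.1875.

388.1875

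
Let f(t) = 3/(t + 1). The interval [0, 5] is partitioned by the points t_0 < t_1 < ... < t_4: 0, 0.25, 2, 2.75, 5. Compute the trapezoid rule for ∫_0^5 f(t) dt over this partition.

5.7875

Subinterval widths: 0.25, 1.75, 0.75, 2.25.
f(0) = 3, f(0.25) = 2.4, f(2) = 1, f(2.75) = 0.8, f(5) = 0.5.
On each subinterval the trapezoid contributes (Δt_i/2)·[f(t_{i-1}) + f(t_i)].
Sum = 5.7875.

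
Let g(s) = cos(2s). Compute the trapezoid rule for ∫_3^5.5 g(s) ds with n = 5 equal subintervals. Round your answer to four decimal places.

-0.3298

Δs = (5.5 − 3)/5 = 0.5.
g(3) ≈ 0.9602, g(3.5) ≈ 0.7539, g(4) ≈ -0.1455, g(4.5) ≈ -0.9111, g(5) ≈ -0.8391, g(5.5) ≈ 0.0044.
T_5 = (Δs/2)·[g(s_0) + 2g(s_1) + ... + 2g(s_{4}) + g(s_5)].
Sum ≈ -0.3298.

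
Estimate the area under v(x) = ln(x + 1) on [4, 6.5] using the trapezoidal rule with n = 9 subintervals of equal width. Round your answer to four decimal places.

Δx = (6.5 − 4)/9 = 5/18.
v(4) ≈ 1.6094, v(77/18) ≈ 1.6635, v(41/9) ≈ 1.7148, v(29/6) ≈ 1.7636, v(46/9) ≈ 1.8101, v(97/18) ≈ 1.8546, v(17/3) ≈ 1.8971, v(107/18) ≈ 1.9379, v(56/9) ≈ 1.9772, v(6.5) ≈ 2.0149.
T_9 = (Δx/2)·[v(x_0) + 2v(x_1) + ... + 2v(x_{8}) + v(x_9)].
Sum ≈ 4.5642.

4.5642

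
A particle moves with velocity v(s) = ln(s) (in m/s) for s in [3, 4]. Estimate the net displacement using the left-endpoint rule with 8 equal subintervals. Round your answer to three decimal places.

Δs = (4 − 3)/8 = 0.125.
Left endpoints: 3, 3.125, 3.25, 3.375, 3.5, 3.625, 3.75, 3.875.
v(3) ≈ 1.099, v(3.125) ≈ 1.139, v(3.25) ≈ 1.179, v(3.375) ≈ 1.216, v(3.5) ≈ 1.253, v(3.625) ≈ 1.288, v(3.75) ≈ 1.322, v(3.875) ≈ 1.355.
Sum = Δs · [v(3) + v(3.125) + v(3.25) + ...].
Sum ≈ 1.231.

1.231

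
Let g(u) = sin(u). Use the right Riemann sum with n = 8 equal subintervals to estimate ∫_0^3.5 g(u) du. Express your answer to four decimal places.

1.8287

Δu = (3.5 − 0)/8 = 0.4375.
Right endpoints: 0.4375, 0.875, 1.3125, 1.75, 2.1875, 2.625, 3.0625, 3.5.
g(0.4375) ≈ 0.4237, g(0.875) ≈ 0.7675, g(1.3125) ≈ 0.9668, g(1.75) ≈ 0.9840, g(2.1875) ≈ 0.8158, g(2.625) ≈ 0.4939, g(3.0625) ≈ 0.0790, g(3.5) ≈ -0.3508.
Sum = Δu · [g(0.4375) + g(0.875) + g(1.3125) + ...].
Sum ≈ 1.8287.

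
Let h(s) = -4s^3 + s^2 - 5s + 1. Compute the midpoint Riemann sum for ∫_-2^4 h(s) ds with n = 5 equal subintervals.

-232.08

Δs = (4 − (-2))/5 = 1.2.
Midpoints: -1.4, -0.2, 1, 2.2, 3.4.
h(-1.4) = 20.936, h(-0.2) = 2.072, h(1) = -7, h(2.2) = -47.752, h(3.4) = -161.656.
Sum = Δs · [h(-1.4) + h(-0.2) + h(1) + h(2.2) + h(3.4)].
Sum = -232.08.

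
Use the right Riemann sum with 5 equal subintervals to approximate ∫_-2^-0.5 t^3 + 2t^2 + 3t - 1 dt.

-5.1675

Δt = (-0.5 − (-2))/5 = 0.3.
Right endpoints: -1.7, -1.4, -1.1, -0.8, -0.5.
f(-1.7) = -5.233, f(-1.4) = -4.024, f(-1.1) = -3.211, f(-0.8) = -2.632, f(-0.5) = -2.125.
Sum = Δt · [f(-1.7) + f(-1.4) + f(-1.1) + f(-0.8) + f(-0.5)].
Sum = -5.1675.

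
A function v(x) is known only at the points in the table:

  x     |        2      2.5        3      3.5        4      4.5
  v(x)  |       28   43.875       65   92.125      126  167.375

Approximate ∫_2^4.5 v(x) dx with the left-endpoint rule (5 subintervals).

177.5

Δx = 0.5.
Sum = 0.5·[28 + 43.875 + 65 + 92.125 + 126] = 177.5.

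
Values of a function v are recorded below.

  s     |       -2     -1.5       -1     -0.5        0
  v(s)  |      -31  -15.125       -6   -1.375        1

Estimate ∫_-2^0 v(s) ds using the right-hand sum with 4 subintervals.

-10.75

Δs = 0.5.
Sum = 0.5·[(-15.125) + (-6) + (-1.375) + 1] = -10.75.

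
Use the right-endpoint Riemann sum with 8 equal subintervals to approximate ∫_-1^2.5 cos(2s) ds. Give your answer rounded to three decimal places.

Δs = (2.5 − (-1))/8 = 0.4375.
Right endpoints: -0.5625, -0.125, 0.3125, 0.75, 1.1875, 1.625, 2.0625, 2.5.
f(-0.5625) ≈ 0.431, f(-0.125) ≈ 0.969, f(0.3125) ≈ 0.811, f(0.75) ≈ 0.071, f(1.1875) ≈ -0.720, f(1.625) ≈ -0.994, f(2.0625) ≈ -0.554, f(2.5) ≈ 0.284.
Sum = Δs · [f(-0.5625) + f(-0.125) + f(0.3125) + ...].
Sum ≈ 0.130.

0.130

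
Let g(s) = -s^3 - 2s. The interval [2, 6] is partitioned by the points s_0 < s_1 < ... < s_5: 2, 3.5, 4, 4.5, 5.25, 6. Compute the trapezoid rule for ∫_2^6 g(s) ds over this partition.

-359.35546875

Subinterval widths: 1.5, 0.5, 0.5, 0.75, 0.75.
g(2) = -12, g(3.5) = -49.875, g(4) = -72, g(4.5) = -100.125, g(5.25) = -155.203125, g(6) = -228.
On each subinterval the trapezoid contributes (Δs_i/2)·[g(s_{i-1}) + g(s_i)].
Sum = -359.35546875.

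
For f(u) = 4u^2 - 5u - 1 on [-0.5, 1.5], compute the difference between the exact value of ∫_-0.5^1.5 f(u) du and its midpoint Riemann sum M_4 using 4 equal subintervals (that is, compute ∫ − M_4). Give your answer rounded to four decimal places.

0.1667

Exact integral: ∫_-0.5^1.5 f(u) du ≈ -2.333333.
M_4 = -2.5.
Error ≈ -2.333333 − (-2.5) ≈ 0.1667.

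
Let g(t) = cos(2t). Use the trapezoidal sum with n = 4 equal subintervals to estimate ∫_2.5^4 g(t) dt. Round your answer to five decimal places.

0.92804

Δt = (4 − 2.5)/4 = 0.375.
g(2.5) ≈ 0.28366, g(2.875) ≈ 0.86119, g(3.25) ≈ 0.97659, g(3.625) ≈ 0.56792, g(4) ≈ -0.14550.
T_4 = (Δt/2)·[g(t_0) + 2g(t_1) + 2g(t_2) + 2g(t_3) + g(t_4)].
Sum ≈ 0.92804.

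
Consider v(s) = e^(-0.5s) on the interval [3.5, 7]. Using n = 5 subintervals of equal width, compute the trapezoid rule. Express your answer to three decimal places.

0.290

Δs = (7 − 3.5)/5 = 0.7.
v(3.5) ≈ 0.174, v(4.2) ≈ 0.122, v(4.9) ≈ 0.086, v(5.6) ≈ 0.061, v(6.3) ≈ 0.043, v(7) ≈ 0.030.
T_5 = (Δs/2)·[v(s_0) + 2v(s_1) + ... + 2v(s_{4}) + v(s_5)].
Sum ≈ 0.290.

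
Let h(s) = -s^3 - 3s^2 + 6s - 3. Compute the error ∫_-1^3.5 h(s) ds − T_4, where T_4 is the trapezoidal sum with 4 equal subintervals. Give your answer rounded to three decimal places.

Exact integral: ∫_-1^3.5 h(s) ds = -60.890625.
T_4 ≈ -67.29785.
Error ≈ -60.890625 − (-67.29785) ≈ 6.407.

6.407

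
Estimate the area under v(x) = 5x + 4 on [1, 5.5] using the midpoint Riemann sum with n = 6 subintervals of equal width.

91.125

Δx = (5.5 − 1)/6 = 0.75.
Midpoints: 1.375, 2.125, 2.875, 3.625, 4.375, 5.125.
v(1.375) = 10.875, v(2.125) = 14.625, v(2.875) = 18.375, v(3.625) = 22.125, v(4.375) = 25.875, v(5.125) = 29.625.
Sum = Δx · [v(1.375) + v(2.125) + v(2.875) + ...].
Sum = 91.125.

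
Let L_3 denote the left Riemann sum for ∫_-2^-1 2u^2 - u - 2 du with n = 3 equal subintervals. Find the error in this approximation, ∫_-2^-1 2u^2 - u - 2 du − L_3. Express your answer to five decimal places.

-1.20370

Exact integral: ∫_-2^-1 f(u) du ≈ 4.1666667.
L_3 ≈ 5.3703704.
Error ≈ 4.1666667 − 5.3703704 ≈ -1.20370.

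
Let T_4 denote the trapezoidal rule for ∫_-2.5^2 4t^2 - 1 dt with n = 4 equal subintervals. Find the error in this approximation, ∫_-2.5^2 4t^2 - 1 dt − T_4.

Exact integral: ∫_-2.5^2 f(t) dt = 27.
T_4 = 30.796875.
Error = 27 − 30.796875 = -3.796875.

-3.796875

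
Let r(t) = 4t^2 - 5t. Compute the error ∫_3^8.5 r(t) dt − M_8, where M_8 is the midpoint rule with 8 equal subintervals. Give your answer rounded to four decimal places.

Exact integral: ∫_3^8.5 r(t) dt ≈ 624.708333.
M_8 ≈ 623.841797.
Error ≈ 624.708333 − 623.841797 ≈ 0.8665.

0.8665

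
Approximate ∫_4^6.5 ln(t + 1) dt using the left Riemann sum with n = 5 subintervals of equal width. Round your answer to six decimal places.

4.461829

Δt = (6.5 − 4)/5 = 0.5.
Left endpoints: 4, 4.5, 5, 5.5, 6.
f(4) ≈ 1.609438, f(4.5) ≈ 1.704748, f(5) ≈ 1.791759, f(5.5) ≈ 1.871802, f(6) ≈ 1.945910.
Sum = Δt · [f(4) + f(4.5) + f(5) + f(5.5) + f(6)].
Sum ≈ 4.461829.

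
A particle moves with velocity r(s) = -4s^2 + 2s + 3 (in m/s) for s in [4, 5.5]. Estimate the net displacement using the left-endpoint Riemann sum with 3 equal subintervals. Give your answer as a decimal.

-104.5

Δs = (5.5 − 4)/3 = 0.5.
Left endpoints: 4, 4.5, 5.
r(4) = -53, r(4.5) = -69, r(5) = -87.
Sum = Δs · [r(4) + r(4.5) + r(5)].
Sum = -104.5.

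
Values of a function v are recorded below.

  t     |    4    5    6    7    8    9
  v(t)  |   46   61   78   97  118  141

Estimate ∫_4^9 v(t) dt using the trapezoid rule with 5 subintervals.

447.5

Δt = 1.
T_5 = (1/2)·[46 + 2·61 + 2·78 + 2·97 + 2·118 + 141] = 447.5.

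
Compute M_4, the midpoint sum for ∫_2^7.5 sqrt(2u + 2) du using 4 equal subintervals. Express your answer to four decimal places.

Δu = (7.5 − 2)/4 = 1.375.
Midpoints: 2.6875, 4.0625, 5.4375, 6.8125.
f(2.6875) ≈ 2.7157, f(4.0625) ≈ 3.1820, f(5.4375) ≈ 3.5882, f(6.8125) ≈ 3.9528.
Sum = Δu · [f(2.6875) + f(4.0625) + f(5.4375) + f(6.8125)].
Sum ≈ 18.4782.

18.4782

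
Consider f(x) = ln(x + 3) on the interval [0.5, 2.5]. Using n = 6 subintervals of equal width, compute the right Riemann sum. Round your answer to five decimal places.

Δx = (2.5 − 0.5)/6 = 1/3.
Right endpoints: 5/6, 7/6, 1.5, 11/6, 13/6, 2.5.
f(5/6) ≈ 1.34373, f(7/6) ≈ 1.42712, f(1.5) ≈ 1.50408, f(11/6) ≈ 1.57554, f(13/6) ≈ 1.64223, f(2.5) ≈ 1.70475.
Sum = Δx · [f(5/6) + f(7/6) + f(1.5) + ...].
Sum ≈ 3.06581.

3.06581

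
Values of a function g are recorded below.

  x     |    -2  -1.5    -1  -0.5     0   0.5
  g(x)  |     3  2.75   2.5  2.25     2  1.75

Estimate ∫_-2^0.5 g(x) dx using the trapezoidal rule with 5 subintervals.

Δx = 0.5.
T_5 = (0.5/2)·[3 + 2·2.75 + 2·2.5 + 2·2.25 + 2·2 + 1.75] = 5.9375.

5.9375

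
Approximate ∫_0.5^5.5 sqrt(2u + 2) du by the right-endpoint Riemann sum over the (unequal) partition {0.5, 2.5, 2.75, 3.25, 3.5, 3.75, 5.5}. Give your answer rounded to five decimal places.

Subinterval widths: 2, 0.25, 0.5, 0.25, 0.25, 1.75.
Right endpoints: 2.5, 2.75, 3.25, 3.5, 3.75, 5.5.
f(2.5) ≈ 2.64575, f(2.75) ≈ 2.73861, f(3.25) ≈ 2.91548, f(3.5) ≈ 3.00000, f(3.75) ≈ 3.08221, f(5.5) ≈ 3.60555.
Sum = Σ Δu_i · f(u_i).
Sum ≈ 15.26416.

15.26416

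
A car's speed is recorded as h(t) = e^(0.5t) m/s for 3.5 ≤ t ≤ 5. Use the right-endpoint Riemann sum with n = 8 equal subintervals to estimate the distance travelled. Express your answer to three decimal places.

Δt = (5 − 3.5)/8 = 0.1875.
Right endpoints: 3.6875, 3.875, 4.0625, 4.25, 4.4375, 4.625, 4.8125, 5.
h(3.6875) ≈ 6.320, h(3.875) ≈ 6.941, h(4.0625) ≈ 7.624, h(4.25) ≈ 8.373, h(4.4375) ≈ 9.196, h(4.625) ≈ 10.100, h(4.8125) ≈ 11.092, h(5) ≈ 12.182.
Sum = Δt · [h(3.6875) + h(3.875) + h(4.0625) + ...].
Sum ≈ 13.468.

13.468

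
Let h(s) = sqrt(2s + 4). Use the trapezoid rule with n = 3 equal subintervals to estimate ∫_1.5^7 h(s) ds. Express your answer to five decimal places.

19.24289

Δs = (7 − 1.5)/3 = 11/6.
h(1.5) ≈ 2.64575, h(10/3) ≈ 3.26599, h(31/6) ≈ 3.78594, h(7) ≈ 4.24264.
T_3 = (Δs/2)·[h(s_0) + 2h(s_1) + 2h(s_2) + h(s_3)].
Sum ≈ 19.24289.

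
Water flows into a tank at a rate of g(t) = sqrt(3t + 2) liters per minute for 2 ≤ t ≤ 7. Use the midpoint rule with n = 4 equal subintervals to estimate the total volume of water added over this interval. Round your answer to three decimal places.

Δt = (7 − 2)/4 = 1.25.
Midpoints: 2.625, 3.875, 5.125, 6.375.
g(2.625) ≈ 3.142, g(3.875) ≈ 3.691, g(5.125) ≈ 4.168, g(6.375) ≈ 4.596.
Sum = Δt · [g(2.625) + g(3.875) + g(5.125) + g(6.375)].
Sum ≈ 19.498.

19.498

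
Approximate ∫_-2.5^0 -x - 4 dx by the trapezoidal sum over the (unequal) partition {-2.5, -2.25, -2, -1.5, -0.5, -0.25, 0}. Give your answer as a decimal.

Subinterval widths: 0.25, 0.25, 0.5, 1, 0.25, 0.25.
f(-2.5) = -1.5, f(-2.25) = -1.75, f(-2) = -2, f(-1.5) = -2.5, f(-0.5) = -3.5, f(-0.25) = -3.75, f(0) = -4.
On each subinterval the trapezoid contributes (Δx_i/2)·[f(x_{i-1}) + f(x_i)].
Sum = -6.875.

-6.875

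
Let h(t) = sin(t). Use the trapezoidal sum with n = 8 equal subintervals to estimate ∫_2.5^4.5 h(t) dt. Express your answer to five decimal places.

Δt = (4.5 − 2.5)/8 = 0.25.
h(2.5) ≈ 0.59847, h(2.75) ≈ 0.38166, h(3) ≈ 0.14112, h(3.25) ≈ -0.10820, h(3.5) ≈ -0.35078, h(3.75) ≈ -0.57156, h(4) ≈ -0.75680, h(4.25) ≈ -0.89499, h(4.5) ≈ -0.97753.
T_8 = (Δt/2)·[h(t_0) + 2h(t_1) + ... + 2h(t_{7}) + h(t_8)].
Sum ≈ -0.58727.

-0.58727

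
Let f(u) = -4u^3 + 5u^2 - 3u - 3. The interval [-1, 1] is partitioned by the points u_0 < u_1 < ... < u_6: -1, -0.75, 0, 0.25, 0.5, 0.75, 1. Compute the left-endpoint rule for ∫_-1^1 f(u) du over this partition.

Subinterval widths: 0.25, 0.75, 0.25, 0.25, 0.25, 0.25.
Left endpoints: -1, -0.75, 0, 0.25, 0.5, 0.75.
f(-1) = 9, f(-0.75) = 3.75, f(0) = -3, f(0.25) = -3.5, f(0.5) = -3.75, f(0.75) = -4.125.
Sum = Σ Δu_i · f(u_i).
Sum = 1.46875.

1.46875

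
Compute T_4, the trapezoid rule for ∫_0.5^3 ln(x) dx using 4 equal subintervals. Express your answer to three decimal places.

Δx = (3 − 0.5)/4 = 0.625.
f(0.5) ≈ -0.693, f(1.125) ≈ 0.118, f(1.75) ≈ 0.560, f(2.375) ≈ 0.865, f(3) ≈ 1.099.
T_4 = (Δx/2)·[f(x_0) + 2f(x_1) + 2f(x_2) + 2f(x_3) + f(x_4)].
Sum ≈ 1.091.

1.091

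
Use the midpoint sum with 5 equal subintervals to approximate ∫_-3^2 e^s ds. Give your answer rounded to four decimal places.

Δs = (2 − (-3))/5 = 1.
Midpoints: -2.5, -1.5, -0.5, 0.5, 1.5.
f(-2.5) ≈ 0.0821, f(-1.5) ≈ 0.2231, f(-0.5) ≈ 0.6065, f(0.5) ≈ 1.6487, f(1.5) ≈ 4.4817.
Sum = Δs · [f(-2.5) + f(-1.5) + f(-0.5) + f(0.5) + f(1.5)].
Sum ≈ 7.0422.

7.0422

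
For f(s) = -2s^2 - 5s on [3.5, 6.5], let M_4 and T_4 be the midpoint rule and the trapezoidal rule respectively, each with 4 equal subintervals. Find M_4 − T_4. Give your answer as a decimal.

0.84375

M_4 = -229.21875.
T_4 = -230.0625.
M_4 − T_4 = 0.84375.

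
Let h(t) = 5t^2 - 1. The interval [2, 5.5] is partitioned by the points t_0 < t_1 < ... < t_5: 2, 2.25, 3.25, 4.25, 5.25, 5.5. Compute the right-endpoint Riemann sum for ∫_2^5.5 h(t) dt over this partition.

Subinterval widths: 0.25, 1, 1, 1, 0.25.
Right endpoints: 2.25, 3.25, 4.25, 5.25, 5.5.
h(2.25) = 24.3125, h(3.25) = 51.8125, h(4.25) = 89.3125, h(5.25) = 136.8125, h(5.5) = 150.25.
Sum = Σ Δt_i · h(t_i).
Sum = 321.578125.

321.578125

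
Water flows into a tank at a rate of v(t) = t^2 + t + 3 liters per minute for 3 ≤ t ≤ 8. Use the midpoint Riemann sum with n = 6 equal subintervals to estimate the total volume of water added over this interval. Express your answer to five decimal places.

203.87731

Δt = (8 − 3)/6 = 5/6.
Midpoints: 41/12, 4.25, 61/12, 71/12, 6.75, 91/12.
v(41/12) = 2605/144, v(4.25) = 25.3125, v(61/12) = 4885/144, v(71/12) = 6325/144, v(6.75) = 55.3125, v(91/12) = 9805/144.
Sum = Δt · [v(41/12) + v(4.25) + v(61/12) + ...].
Sum ≈ 203.87731.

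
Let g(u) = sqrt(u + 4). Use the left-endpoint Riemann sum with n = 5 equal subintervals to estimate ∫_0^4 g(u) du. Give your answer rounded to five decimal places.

Δu = (4 − 0)/5 = 0.8.
Left endpoints: 0, 0.8, 1.6, 2.4, 3.2.
g(0) ≈ 2.00000, g(0.8) ≈ 2.19089, g(1.6) ≈ 2.36643, g(2.4) ≈ 2.52982, g(3.2) ≈ 2.68328.
Sum = Δu · [g(0) + g(0.8) + g(1.6) + g(2.4) + g(3.2)].
Sum ≈ 9.41634.

9.41634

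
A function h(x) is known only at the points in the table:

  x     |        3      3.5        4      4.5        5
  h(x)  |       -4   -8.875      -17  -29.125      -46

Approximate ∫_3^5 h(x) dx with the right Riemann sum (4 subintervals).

Δx = 0.5.
Sum = 0.5·[(-8.875) + (-17) + (-29.125) + (-46)] = -50.5.

-50.5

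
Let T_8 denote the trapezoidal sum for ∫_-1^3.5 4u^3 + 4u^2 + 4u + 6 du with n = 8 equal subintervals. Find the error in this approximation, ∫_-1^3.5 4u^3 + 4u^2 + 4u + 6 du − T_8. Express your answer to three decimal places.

Exact integral: ∫_-1^3.5 f(u) du = 257.0625.
T_8 ≈ 261.57129.
Error ≈ 257.0625 − 261.57129 ≈ -4.509.

-4.509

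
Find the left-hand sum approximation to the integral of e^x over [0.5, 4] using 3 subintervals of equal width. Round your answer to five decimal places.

Δx = (4 − 0.5)/3 = 7/6.
Left endpoints: 0.5, 5/3, 17/6.
f(0.5) ≈ 1.64872, f(5/3) ≈ 5.29449, f(17/6) ≈ 17.00204.
Sum = Δx · [f(0.5) + f(5/3) + f(17/6)].
Sum ≈ 27.93613.

27.93613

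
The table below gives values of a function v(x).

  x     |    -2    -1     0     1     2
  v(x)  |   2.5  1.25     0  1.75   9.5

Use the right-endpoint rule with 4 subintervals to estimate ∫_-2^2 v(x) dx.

12.5

Δx = 1.
Sum = 1·[1.25 + 0 + 1.75 + 9.5] = 12.5.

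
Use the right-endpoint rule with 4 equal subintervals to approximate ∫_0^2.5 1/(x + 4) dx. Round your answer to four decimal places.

Δx = (2.5 − 0)/4 = 0.625.
Right endpoints: 0.625, 1.25, 1.875, 2.5.
f(0.625) = 8/37, f(1.25) = 4/21, f(1.875) = 8/47, f(2.5) = 2/13.
Sum = Δx · [f(0.625) + f(1.25) + f(1.875) + f(2.5)].
Sum ≈ 0.4567.

0.4567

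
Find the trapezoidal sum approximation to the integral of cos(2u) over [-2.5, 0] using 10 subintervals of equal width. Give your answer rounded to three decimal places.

-0.469

Δu = (0 − (-2.5))/10 = 0.25.
f(-2.5) ≈ 0.284, f(-2.25) ≈ -0.211, f(-2) ≈ -0.654, f(-1.75) ≈ -0.936, f(-1.5) ≈ -0.990, f(-1.25) ≈ -0.801, f(-1) ≈ -0.416, f(-0.75) ≈ 0.071, f(-0.5) ≈ 0.540, f(-0.25) ≈ 0.878, f(0) ≈ 1.000.
T_10 = (Δu/2)·[f(u_0) + 2f(u_1) + ... + 2f(u_{9}) + f(u_10)].
Sum ≈ -0.469.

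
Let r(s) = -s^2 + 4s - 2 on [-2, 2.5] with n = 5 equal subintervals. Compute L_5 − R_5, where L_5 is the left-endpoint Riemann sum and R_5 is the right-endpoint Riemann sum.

-14.175

L_5 = -20.07.
R_5 = -5.895.
L_5 − R_5 = -14.175.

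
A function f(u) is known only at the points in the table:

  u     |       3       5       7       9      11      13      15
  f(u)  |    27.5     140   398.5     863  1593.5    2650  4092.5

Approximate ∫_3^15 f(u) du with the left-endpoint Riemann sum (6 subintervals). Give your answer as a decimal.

11345

Δu = 2.
Sum = 2·[27.5 + 140 + 398.5 + 863 + 1593.5 + 2650] = 11345.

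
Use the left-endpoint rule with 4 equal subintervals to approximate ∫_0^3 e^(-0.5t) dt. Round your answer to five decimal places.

Δt = (3 − 0)/4 = 0.75.
Left endpoints: 0, 0.75, 1.5, 2.25.
f(0) ≈ 1.00000, f(0.75) ≈ 0.68729, f(1.5) ≈ 0.47237, f(2.25) ≈ 0.32465.
Sum = Δt · [f(0) + f(0.75) + f(1.5) + f(2.25)].
Sum ≈ 1.86323.

1.86323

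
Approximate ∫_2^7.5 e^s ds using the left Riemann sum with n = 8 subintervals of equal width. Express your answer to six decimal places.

Δs = (7.5 − 2)/8 = 0.6875.
Left endpoints: 2, 2.6875, 3.375, 4.0625, 4.75, 5.4375, 6.125, 6.8125.
f(2) ≈ 7.389056, f(2.6875) ≈ 14.694893, f(3.375) ≈ 29.224284, f(4.0625) ≈ 58.119428, f(4.75) ≈ 115.584285, f(5.4375) ≈ 229.866798, f(6.125) ≈ 457.144713, f(6.8125) ≈ 909.140820.
Sum = Δs · [f(2) + f(2.6875) + f(3.375) + ...].
Sum ≈ 1252.050440.

1252.050440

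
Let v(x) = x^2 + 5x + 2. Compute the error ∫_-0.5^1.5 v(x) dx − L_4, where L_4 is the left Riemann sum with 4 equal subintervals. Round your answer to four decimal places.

Exact integral: ∫_-0.5^1.5 v(x) dx ≈ 10.166667.
L_4 = 7.25.
Error ≈ 10.166667 − 7.25 ≈ 2.9167.

2.9167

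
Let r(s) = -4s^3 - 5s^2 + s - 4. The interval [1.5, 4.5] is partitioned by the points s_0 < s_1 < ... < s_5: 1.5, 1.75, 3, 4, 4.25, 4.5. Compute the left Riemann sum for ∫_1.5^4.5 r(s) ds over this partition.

-392.84375

Subinterval widths: 0.25, 1.25, 1, 0.25, 0.25.
Left endpoints: 1.5, 1.75, 3, 4, 4.25.
r(1.5) = -27.25, r(1.75) = -39, r(3) = -154, r(4) = -336, r(4.25) = -397.125.
Sum = Σ Δs_i · r(s_i).
Sum = -392.84375.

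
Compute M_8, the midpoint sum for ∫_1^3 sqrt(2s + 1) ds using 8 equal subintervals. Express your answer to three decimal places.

4.442

Δs = (3 − 1)/8 = 0.25.
Midpoints: 1.125, 1.375, 1.625, 1.875, 2.125, 2.375, 2.625, 2.875.
f(1.125) ≈ 1.803, f(1.375) ≈ 1.936, f(1.625) ≈ 2.062, f(1.875) ≈ 2.179, f(2.125) ≈ 2.291, f(2.375) ≈ 2.398, f(2.625) ≈ 2.500, f(2.875) ≈ 2.598.
Sum = Δs · [f(1.125) + f(1.375) + f(1.625) + ...].
Sum ≈ 4.442.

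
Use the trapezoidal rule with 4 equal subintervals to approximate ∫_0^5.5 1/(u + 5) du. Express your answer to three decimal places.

0.747

Δu = (5.5 − 0)/4 = 1.375.
f(0) = 0.2, f(1.375) = 8/51, f(2.75) = 4/31, f(4.125) = 8/73, f(5.5) = 2/21.
T_4 = (Δu/2)·[f(u_0) + 2f(u_1) + 2f(u_2) + 2f(u_3) + f(u_4)].
Sum ≈ 0.747.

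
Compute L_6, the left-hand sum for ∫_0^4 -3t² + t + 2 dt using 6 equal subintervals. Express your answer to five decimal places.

-34.22222

Δt = (4 − 0)/6 = 2/3.
Left endpoints: 0, 2/3, 4/3, 2, 8/3, 10/3.
f(0) = 2, f(2/3) = 4/3, f(4/3) = -2, f(2) = -8, f(8/3) = -50/3, f(10/3) = -28.
Sum = Δt · [f(0) + f(2/3) + f(4/3) + ...].
Sum ≈ -34.22222.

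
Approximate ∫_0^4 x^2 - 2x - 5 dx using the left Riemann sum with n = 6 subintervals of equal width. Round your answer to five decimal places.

Δx = (4 − 0)/6 = 2/3.
Left endpoints: 0, 2/3, 4/3, 2, 8/3, 10/3.
f(0) = -5, f(2/3) = -53/9, f(4/3) = -53/9, f(2) = -5, f(8/3) = -29/9, f(10/3) = -5/9.
Sum = Δx · [f(0) + f(2/3) + f(4/3) + ...].
Sum ≈ -17.03704.

-17.03704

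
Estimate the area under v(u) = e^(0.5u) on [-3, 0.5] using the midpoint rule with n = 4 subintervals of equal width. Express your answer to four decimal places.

2.1050

Δu = (0.5 − (-3))/4 = 0.875.
Midpoints: -2.5625, -1.6875, -0.8125, 0.0625.
v(-2.5625) ≈ 0.2777, v(-1.6875) ≈ 0.4301, v(-0.8125) ≈ 0.6661, v(0.0625) ≈ 1.0317.
Sum = Δu · [v(-2.5625) + v(-1.6875) + v(-0.8125) + v(0.0625)].
Sum ≈ 2.1050.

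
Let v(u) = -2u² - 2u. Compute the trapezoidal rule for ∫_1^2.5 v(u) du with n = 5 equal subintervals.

Δu = (2.5 − 1)/5 = 0.3.
v(1) = -4, v(1.3) = -5.98, v(1.6) = -8.32, v(1.9) = -11.02, v(2.2) = -14.08, v(2.5) = -17.5.
T_5 = (Δu/2)·[v(u_0) + 2v(u_1) + ... + 2v(u_{4}) + v(u_5)].
Sum = -15.045.

-15.045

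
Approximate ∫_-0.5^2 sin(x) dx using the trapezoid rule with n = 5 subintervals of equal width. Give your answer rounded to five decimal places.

Δx = (2 − (-0.5))/5 = 0.5.
f(-0.5) ≈ -0.47943, f(0) ≈ 0.00000, f(0.5) ≈ 0.47943, f(1) ≈ 0.84147, f(1.5) ≈ 0.99749, f(2) ≈ 0.90930.
T_5 = (Δx/2)·[f(x_0) + 2f(x_1) + ... + 2f(x_{4}) + f(x_5)].
Sum ≈ 1.26666.

1.26666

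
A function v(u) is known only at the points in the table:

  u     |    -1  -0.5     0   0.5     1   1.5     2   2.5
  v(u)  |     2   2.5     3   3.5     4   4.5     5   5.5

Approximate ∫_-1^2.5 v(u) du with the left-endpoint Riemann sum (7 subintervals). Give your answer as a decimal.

12.25

Δu = 0.5.
Sum = 0.5·[2 + 2.5 + 3 + 3.5 + 4 + 4.5 + 5] = 12.25.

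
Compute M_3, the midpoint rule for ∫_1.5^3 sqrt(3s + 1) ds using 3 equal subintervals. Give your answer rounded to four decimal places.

4.1626

Δs = (3 − 1.5)/3 = 0.5.
Midpoints: 1.75, 2.25, 2.75.
f(1.75) ≈ 2.5000, f(2.25) ≈ 2.7839, f(2.75) ≈ 3.0414.
Sum = Δs · [f(1.75) + f(2.25) + f(2.75)].
Sum ≈ 4.1626.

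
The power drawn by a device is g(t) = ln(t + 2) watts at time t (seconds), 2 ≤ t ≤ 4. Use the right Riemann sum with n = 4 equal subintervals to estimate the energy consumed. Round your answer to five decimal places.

3.30501

Δt = (4 − 2)/4 = 0.5.
Right endpoints: 2.5, 3, 3.5, 4.
g(2.5) ≈ 1.50408, g(3) ≈ 1.60944, g(3.5) ≈ 1.70475, g(4) ≈ 1.79176.
Sum = Δt · [g(2.5) + g(3) + g(3.5) + g(4)].
Sum ≈ 3.30501.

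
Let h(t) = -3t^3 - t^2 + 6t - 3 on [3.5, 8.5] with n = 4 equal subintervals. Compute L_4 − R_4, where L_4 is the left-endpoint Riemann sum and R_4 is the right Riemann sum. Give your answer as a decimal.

2179.6875

L_4 = -2809.6875.
R_4 = -4989.375.
L_4 − R_4 = 2179.6875.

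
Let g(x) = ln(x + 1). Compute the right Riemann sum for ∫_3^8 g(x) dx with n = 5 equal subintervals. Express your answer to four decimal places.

9.6238

Δx = (8 − 3)/5 = 1.
Right endpoints: 4, 5, 6, 7, 8.
g(4) ≈ 1.6094, g(5) ≈ 1.7918, g(6) ≈ 1.9459, g(7) ≈ 2.0794, g(8) ≈ 2.1972.
Sum = Δx · [g(4) + g(5) + g(6) + g(7) + g(8)].
Sum ≈ 9.6238.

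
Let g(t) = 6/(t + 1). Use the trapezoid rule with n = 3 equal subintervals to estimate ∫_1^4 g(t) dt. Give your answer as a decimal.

5.6

Δt = (4 − 1)/3 = 1.
g(1) = 3, g(2) = 2, g(3) = 1.5, g(4) = 1.2.
T_3 = (Δt/2)·[g(t_0) + 2g(t_1) + 2g(t_2) + g(t_3)].
Sum = 5.6.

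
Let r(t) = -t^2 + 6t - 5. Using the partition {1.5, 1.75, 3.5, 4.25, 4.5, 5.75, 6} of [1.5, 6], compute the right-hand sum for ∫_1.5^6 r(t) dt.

Subinterval widths: 0.25, 1.75, 0.75, 0.25, 1.25, 0.25.
Right endpoints: 1.75, 3.5, 4.25, 4.5, 5.75, 6.
r(1.75) = 2.4375, r(3.5) = 3.75, r(4.25) = 2.4375, r(4.5) = 1.75, r(5.75) = -3.5625, r(6) = -5.
Sum = Σ Δt_i · r(t_i).
Sum = 3.734375.

3.734375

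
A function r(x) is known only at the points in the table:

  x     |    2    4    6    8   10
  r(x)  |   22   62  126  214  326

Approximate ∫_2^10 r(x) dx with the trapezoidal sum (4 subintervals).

1152

Δx = 2.
T_4 = (2/2)·[22 + 2·62 + 2·126 + 2·214 + 326] = 1152.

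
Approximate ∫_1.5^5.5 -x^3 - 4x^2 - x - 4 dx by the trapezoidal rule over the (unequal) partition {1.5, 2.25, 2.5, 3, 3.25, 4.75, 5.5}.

-486.19140625

Subinterval widths: 0.75, 0.25, 0.5, 0.25, 1.5, 0.75.
f(1.5) = -17.875, f(2.25) = -37.890625, f(2.5) = -47.125, f(3) = -70, f(3.25) = -83.828125, f(4.75) = -206.171875, f(5.5) = -296.875.
On each subinterval the trapezoid contributes (Δx_i/2)·[f(x_{i-1}) + f(x_i)].
Sum = -486.19140625.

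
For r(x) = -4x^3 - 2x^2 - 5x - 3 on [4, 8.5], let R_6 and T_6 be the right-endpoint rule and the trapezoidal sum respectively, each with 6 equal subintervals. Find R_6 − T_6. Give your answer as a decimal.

-875.8125

R_6 = -6393.234375.
T_6 = -5517.421875.
R_6 − T_6 = -875.8125.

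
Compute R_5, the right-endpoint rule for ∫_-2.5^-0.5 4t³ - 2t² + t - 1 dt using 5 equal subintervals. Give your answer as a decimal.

Δt = (-0.5 − (-2.5))/5 = 0.4.
Right endpoints: -2.1, -1.7, -1.3, -0.9, -0.5.
f(-2.1) = -48.964, f(-1.7) = -28.132, f(-1.3) = -14.468, f(-0.9) = -6.436, f(-0.5) = -2.5.
Sum = Δt · [f(-2.1) + f(-1.7) + f(-1.3) + f(-0.9) + f(-0.5)].
Sum = -40.2.

-40.2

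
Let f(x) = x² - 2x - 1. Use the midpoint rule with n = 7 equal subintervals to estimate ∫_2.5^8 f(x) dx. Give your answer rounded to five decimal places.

Δx = (8 − 2.5)/7 = 11/14.
Midpoints: 81/28, 103/28, 125/28, 5.25, 169/28, 191/28, 213/28.
f(81/28) = 1241/784, f(103/28) = 4057/784, f(125/28) = 7841/784, f(5.25) = 16.0625, f(169/28) = 18313/784, f(191/28) = 25001/784, f(213/28) = 32657/784.
Sum = Δx · [f(81/28) + f(103/28) + f(125/28) + ...].
Sum ≈ 101.92538.

101.92538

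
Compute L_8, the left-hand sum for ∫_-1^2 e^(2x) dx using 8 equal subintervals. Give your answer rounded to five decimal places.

Δx = (2 − (-1))/8 = 0.375.
Left endpoints: -1, -0.625, -0.25, 0.125, 0.5, 0.875, 1.25, 1.625.
f(-1) ≈ 0.13534, f(-0.625) ≈ 0.28650, f(-0.25) ≈ 0.60653, f(0.125) ≈ 1.28403, f(0.5) ≈ 2.71828, f(0.875) ≈ 5.75460, f(1.25) ≈ 12.18249, f(1.625) ≈ 25.79034.
Sum = Δx · [f(-1) + f(-0.625) + f(-0.25) + ...].
Sum ≈ 18.28429.

18.28429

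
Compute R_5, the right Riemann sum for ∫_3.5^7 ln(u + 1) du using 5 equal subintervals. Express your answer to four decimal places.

6.5646

Δu = (7 − 3.5)/5 = 0.7.
Right endpoints: 4.2, 4.9, 5.6, 6.3, 7.
f(4.2) ≈ 1.6487, f(4.9) ≈ 1.7750, f(5.6) ≈ 1.8871, f(6.3) ≈ 1.9879, f(7) ≈ 2.0794.
Sum = Δu · [f(4.2) + f(4.9) + f(5.6) + f(6.3) + f(7)].
Sum ≈ 6.5646.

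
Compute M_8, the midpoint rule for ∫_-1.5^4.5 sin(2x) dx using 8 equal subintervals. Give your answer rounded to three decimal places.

Δx = (4.5 − (-1.5))/8 = 0.75.
Midpoints: -1.125, -0.375, 0.375, 1.125, 1.875, 2.625, 3.375, 4.125.
f(-1.125) ≈ -0.778, f(-0.375) ≈ -0.682, f(0.375) ≈ 0.682, f(1.125) ≈ 0.778, f(1.875) ≈ -0.572, f(2.625) ≈ -0.859, f(3.375) ≈ 0.450, f(4.125) ≈ 0.923.
Sum = Δx · [f(-1.125) + f(-0.375) + f(0.375) + ...].
Sum ≈ -0.043.

-0.043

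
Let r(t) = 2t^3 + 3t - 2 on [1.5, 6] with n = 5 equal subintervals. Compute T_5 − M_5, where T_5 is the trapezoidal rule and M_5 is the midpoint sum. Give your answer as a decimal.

T_5 = 700.7625.
M_5 = 680.259375.
T_5 − M_5 = 20.503125.

20.503125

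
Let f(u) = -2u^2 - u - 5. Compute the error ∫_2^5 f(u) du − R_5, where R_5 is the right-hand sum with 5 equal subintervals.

13.86

Exact integral: ∫_2^5 f(u) du = -103.5.
R_5 = -117.36.
Error = -103.5 − (-117.36) = 13.86.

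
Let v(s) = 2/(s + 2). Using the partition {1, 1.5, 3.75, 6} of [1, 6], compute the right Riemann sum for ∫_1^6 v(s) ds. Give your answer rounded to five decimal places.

Subinterval widths: 0.5, 2.25, 2.25.
Right endpoints: 1.5, 3.75, 6.
v(1.5) = 4/7, v(3.75) = 8/23, v(6) = 0.25.
Sum = Σ Δs_i · v(s_i).
Sum ≈ 1.63082.

1.63082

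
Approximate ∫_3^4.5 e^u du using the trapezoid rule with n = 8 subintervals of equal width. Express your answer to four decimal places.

70.1364

Δu = (4.5 − 3)/8 = 0.1875.
f(3) ≈ 20.0855, f(3.1875) ≈ 24.2278, f(3.375) ≈ 29.2243, f(3.5625) ≈ 35.2512, f(3.75) ≈ 42.5211, f(3.9375) ≈ 51.2902, f(4.125) ≈ 61.8678, f(4.3125) ≈ 74.6268, f(4.5) ≈ 90.0171.
T_8 = (Δu/2)·[f(u_0) + 2f(u_1) + ... + 2f(u_{7}) + f(u_8)].
Sum ≈ 70.1364.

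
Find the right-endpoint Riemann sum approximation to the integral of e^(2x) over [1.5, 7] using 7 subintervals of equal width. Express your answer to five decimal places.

Δx = (7 − 1.5)/7 = 11/14.
Right endpoints: 16/7, 43/14, 27/7, 65/14, 38/7, 87/14, 7.
f(16/7) ≈ 96.68213, f(43/14) ≈ 465.38133, f(27/7) ≈ 2240.12224, f(65/14) ≈ 10782.87262, f(38/7) ≈ 51903.57022, f(87/14) ≈ 249838.85989, f(7) ≈ 1202604.28416.
Sum = Δx · [f(16/7) + f(43/14) + f(27/7) + ...].
Sum ≈ 1192660.67846.

1192660.67846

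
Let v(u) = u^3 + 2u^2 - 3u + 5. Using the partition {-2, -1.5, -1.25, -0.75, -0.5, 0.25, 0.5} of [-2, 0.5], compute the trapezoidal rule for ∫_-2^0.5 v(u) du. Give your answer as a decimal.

Subinterval widths: 0.5, 0.25, 0.5, 0.25, 0.75, 0.25.
v(-2) = 11, v(-1.5) = 10.625, v(-1.25) = 9.921875, v(-0.75) = 7.953125, v(-0.5) = 6.875, v(0.25) = 4.390625, v(0.5) = 4.125.
On each subinterval the trapezoid contributes (Δu_i/2)·[v(u_{i-1}) + v(u_i)].
Sum = 19.5859375.

19.5859375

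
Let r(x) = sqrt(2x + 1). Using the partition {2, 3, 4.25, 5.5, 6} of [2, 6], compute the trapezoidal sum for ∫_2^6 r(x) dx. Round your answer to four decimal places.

11.8797

Subinterval widths: 1, 1.25, 1.25, 0.5.
r(2) ≈ 2.2361, r(3) ≈ 2.6458, r(4.25) ≈ 3.0822, r(5.5) ≈ 3.4641, r(6) ≈ 3.6056.
On each subinterval the trapezoid contributes (Δx_i/2)·[r(x_{i-1}) + r(x_i)].
Sum ≈ 11.8797.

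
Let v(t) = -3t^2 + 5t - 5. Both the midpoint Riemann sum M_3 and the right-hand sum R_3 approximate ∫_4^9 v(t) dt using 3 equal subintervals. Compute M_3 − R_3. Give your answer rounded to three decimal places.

152.083

M_3 ≈ -524.02778.
R_3 ≈ -676.11111.
M_3 − R_3 ≈ 152.083.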